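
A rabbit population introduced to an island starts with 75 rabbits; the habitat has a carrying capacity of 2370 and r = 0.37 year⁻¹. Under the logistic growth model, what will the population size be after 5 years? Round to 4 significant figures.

407.8 rabbits

A = (K − N₀)/N₀ = (2370 − 75)/75 = 30.6.
N(t) = K/(1 + A·e^(−rt)) = 2370/(1 + 30.6×e^(−0.37×5)).
e^(−1.85) = 0.15724; denominator = 1 + 30.6×0.15724 = 5.8115.
N = 2370/5.8115 = 407.815.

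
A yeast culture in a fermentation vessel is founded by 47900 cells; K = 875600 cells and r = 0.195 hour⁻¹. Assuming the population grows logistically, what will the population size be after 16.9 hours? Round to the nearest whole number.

533835 cells

A = (K − N₀)/N₀ = (875600 − 47900)/47900 = 17.28.
N(t) = K/(1 + A·e^(−rt)) = 875600/(1 + 17.28×e^(−0.195×16.9)).
e^(−3.295) = 0.03705; denominator = 1 + 17.28×0.03705 = 1.6402.
N = 875600/1.6402 = 533835.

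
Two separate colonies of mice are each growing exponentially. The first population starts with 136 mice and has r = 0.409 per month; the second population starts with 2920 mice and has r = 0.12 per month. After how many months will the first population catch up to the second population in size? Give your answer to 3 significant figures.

10.6 months

Set 136·e^(0.409t) = 2920·e^(0.12t).
e^((0.409 − 0.12)t) = 2920/136 → e^(0.289·t) = 21.471.
0.289·t = ln(21.471) = 3.0667, so t = 3.0667/0.289 = 10.611.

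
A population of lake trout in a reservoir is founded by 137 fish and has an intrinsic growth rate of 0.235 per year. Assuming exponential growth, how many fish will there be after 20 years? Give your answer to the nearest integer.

15063 fish

N(t) = N₀·e^(rt) = 137 × e^(0.235×20) = 137 × e^4.7.
e^4.7 ≈ 109.95, so N ≈ 137 × 109.95 = 15062.8.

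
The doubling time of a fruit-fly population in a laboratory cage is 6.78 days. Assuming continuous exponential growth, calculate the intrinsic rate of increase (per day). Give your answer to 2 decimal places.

0.10 per day

r = ln(2)/t_d = 0.6931/6.78 = 0.10223.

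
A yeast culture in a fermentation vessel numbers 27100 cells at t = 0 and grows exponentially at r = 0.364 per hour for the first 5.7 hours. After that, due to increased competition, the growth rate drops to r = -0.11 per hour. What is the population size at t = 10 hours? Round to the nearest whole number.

Phase 1: N(5.7) = 27100·e^(0.364×5.7) = 27100·e^2.075 = 215796.
Phase 2 runs for 10 − 5.7 = 4.3 hours at r = -0.11.
N(10) = 215796·e^(-0.11×4.3) = 215796·e^-0.473 = 134469.

134469 cells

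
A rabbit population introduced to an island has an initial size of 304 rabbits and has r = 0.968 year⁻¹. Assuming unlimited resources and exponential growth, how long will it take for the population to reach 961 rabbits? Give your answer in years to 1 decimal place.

Set N₀·e^(rt) = 961: e^(0.968·t) = 961/304 = 3.1612.
0.968·t = ln(3.1612) = 1.1509, so t = 1.1509/0.968 = 1.189.

1.2 years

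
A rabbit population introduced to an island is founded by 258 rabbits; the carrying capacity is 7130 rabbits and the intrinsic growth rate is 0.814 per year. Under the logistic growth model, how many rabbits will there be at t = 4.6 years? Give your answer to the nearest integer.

4374 rabbits

A = (K − N₀)/N₀ = (7130 − 258)/258 = 26.636.
N(t) = K/(1 + A·e^(−rt)) = 7130/(1 + 26.636×e^(−0.814×4.6)).
e^(−3.744) = 0.02365; denominator = 1 + 26.636×0.02365 = 1.6299.
N = 7130/1.6299 = 4374.43.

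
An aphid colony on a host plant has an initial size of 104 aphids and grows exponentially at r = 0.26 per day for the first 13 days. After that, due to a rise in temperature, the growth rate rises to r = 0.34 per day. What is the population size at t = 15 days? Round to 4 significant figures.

Phase 1: N(13) = 104·e^(0.26×13) = 104·e^3.38 = 3054.56.
Phase 2 runs for 15 − 13 = 2 days at r = 0.34.
N(15) = 3054.56·e^(0.34×2) = 3054.56·e^0.68 = 6029.33.

6029 aphids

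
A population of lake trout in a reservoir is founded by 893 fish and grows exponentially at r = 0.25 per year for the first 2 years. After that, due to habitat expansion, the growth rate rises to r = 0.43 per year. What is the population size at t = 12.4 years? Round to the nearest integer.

Phase 1: N(2) = 893·e^(0.25×2) = 893·e^0.5 = 1472.31.
Phase 2 runs for 12.4 − 2 = 10.4 years at r = 0.43.
N(12.4) = 1472.31·e^(0.43×10.4) = 1472.31·e^4.472 = 128873.

128873 fish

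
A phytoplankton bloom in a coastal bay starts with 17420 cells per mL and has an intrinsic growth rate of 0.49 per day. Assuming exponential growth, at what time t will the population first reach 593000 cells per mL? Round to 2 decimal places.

7.20 days

Set N₀·e^(rt) = 593000: e^(0.49·t) = 593000/17420 = 34.041.
0.49·t = ln(34.041) = 3.5276, so t = 3.5276/0.49 = 7.1991.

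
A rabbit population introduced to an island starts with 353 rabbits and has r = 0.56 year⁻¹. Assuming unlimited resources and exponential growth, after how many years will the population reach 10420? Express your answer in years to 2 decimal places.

6.04 years

Set N₀·e^(rt) = 10420: e^(0.56·t) = 10420/353 = 29.518.
0.56·t = ln(29.518) = 3.385, so t = 3.385/0.56 = 6.0447.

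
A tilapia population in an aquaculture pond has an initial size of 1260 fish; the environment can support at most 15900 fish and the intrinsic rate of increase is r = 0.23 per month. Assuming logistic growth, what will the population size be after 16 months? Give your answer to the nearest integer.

A = (K − N₀)/N₀ = (15900 − 1260)/1260 = 11.619.
N(t) = K/(1 + A·e^(−rt)) = 15900/(1 + 11.619×e^(−0.23×16)).
e^(−3.68) = 0.025223; denominator = 1 + 11.619×0.025223 = 1.2931.
N = 15900/1.2931 = 12296.3.

12296 fish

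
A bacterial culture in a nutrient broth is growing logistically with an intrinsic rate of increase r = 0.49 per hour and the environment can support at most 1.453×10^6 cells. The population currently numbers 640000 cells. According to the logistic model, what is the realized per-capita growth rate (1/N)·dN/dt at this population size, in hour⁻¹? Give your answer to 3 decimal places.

0.274 per hour

(1/N)·dN/dt = r(1 − N/K) = 0.49 × (1 − 640000/1.453×10^6).
= 0.49 × 0.55953 = 0.27417.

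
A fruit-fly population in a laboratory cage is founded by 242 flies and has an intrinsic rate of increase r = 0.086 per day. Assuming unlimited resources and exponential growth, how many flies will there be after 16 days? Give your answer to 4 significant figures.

958.1 flies

N(t) = N₀·e^(rt) = 242 × e^(0.086×16) = 242 × e^1.376.
e^1.376 ≈ 3.959, so N ≈ 242 × 3.959 = 958.086.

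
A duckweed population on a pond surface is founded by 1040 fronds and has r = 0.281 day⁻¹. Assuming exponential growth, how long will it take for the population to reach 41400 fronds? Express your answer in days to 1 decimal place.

13.1 days

Set N₀·e^(rt) = 41400: e^(0.281·t) = 41400/1040 = 39.808.
0.281·t = ln(39.808) = 3.6841, so t = 3.6841/0.281 = 13.111.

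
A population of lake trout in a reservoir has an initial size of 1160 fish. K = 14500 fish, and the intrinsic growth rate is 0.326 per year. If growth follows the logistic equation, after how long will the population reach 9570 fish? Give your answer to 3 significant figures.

A = (K − N₀)/N₀ = (14500 − 1160)/1160 = 11.5.
Solve 14500/(1 + 11.5·e^(−0.326t)) = 9570: 1 + 11.5·e^(−0.326t) = 1.5152, so e^(−0.326t) = 0.0447958.
−0.326·t = ln(0.0447958) = -3.1056, so t = 3.1056/0.326 = 9.5265.

9.53 years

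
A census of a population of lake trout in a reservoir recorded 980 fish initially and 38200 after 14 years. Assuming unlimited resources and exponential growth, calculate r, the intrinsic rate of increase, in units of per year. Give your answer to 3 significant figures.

0.262 per year

From N(t) = N₀·e^(rt): e^(r·14) = 38200/980 = 38.98.
r·14 = ln(38.98) = 3.663, so r = 3.663/14 = 0.26165.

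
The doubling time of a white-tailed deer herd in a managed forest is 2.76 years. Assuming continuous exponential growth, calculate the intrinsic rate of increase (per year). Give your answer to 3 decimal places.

0.251 per year

r = ln(2)/t_d = 0.6931/2.76 = 0.25114.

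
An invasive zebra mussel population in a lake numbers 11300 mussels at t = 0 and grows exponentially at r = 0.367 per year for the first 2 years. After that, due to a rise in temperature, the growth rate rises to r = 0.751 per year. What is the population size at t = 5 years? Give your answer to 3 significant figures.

Phase 1: N(2) = 11300·e^(0.367×2) = 11300·e^0.734 = 23542.4.
Phase 2 runs for 5 − 2 = 3 years at r = 0.751.
N(5) = 23542.4·e^(0.751×3) = 23542.4·e^2.253 = 224035.

224000 mussels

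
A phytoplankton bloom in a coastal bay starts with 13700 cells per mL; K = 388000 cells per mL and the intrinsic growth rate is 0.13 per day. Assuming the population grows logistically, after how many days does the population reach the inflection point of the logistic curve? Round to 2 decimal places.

25.44 days

Logistic growth is fastest at N = K/2 = 194000.
A = (K − N₀)/N₀ = 27.321. Set K/(1 + A·e^(−rt)) = K/2 → A·e^(−rt) = 1.
e^(−0.13t) = 1/27.321 = 0.0366017, so t = ln(27.321)/0.13 = 3.3077/0.13 = 25.444.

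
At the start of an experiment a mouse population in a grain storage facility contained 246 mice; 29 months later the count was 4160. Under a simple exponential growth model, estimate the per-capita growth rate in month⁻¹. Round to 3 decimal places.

0.098 per month

From N(t) = N₀·e^(rt): e^(r·29) = 4160/246 = 16.911.
r·29 = ln(16.911) = 2.8279, so r = 2.8279/29 = 0.097515.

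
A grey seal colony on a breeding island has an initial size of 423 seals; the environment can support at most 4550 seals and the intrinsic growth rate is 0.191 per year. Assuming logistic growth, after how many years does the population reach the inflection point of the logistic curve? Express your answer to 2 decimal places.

11.93 years

Logistic growth is fastest at N = K/2 = 2275.
A = (K − N₀)/N₀ = 9.7565. Set K/(1 + A·e^(−rt)) = K/2 → A·e^(−rt) = 1.
e^(−0.191t) = 1/9.7565 = 0.102496, so t = ln(9.7565)/0.191 = 2.2779/0.191 = 11.926.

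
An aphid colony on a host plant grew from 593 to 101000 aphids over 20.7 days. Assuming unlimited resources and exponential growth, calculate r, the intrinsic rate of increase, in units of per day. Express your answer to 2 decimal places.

From N(t) = N₀·e^(rt): e^(r·20.7) = 101000/593 = 170.32.
r·20.7 = ln(170.32) = 5.1377, so r = 5.1377/20.7 = 0.2482.

0.25 per day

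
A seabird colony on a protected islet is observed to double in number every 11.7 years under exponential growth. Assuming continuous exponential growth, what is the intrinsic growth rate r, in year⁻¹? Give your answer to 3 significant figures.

r = ln(2)/t_d = 0.6931/11.7 = 0.059243.

0.0592 per year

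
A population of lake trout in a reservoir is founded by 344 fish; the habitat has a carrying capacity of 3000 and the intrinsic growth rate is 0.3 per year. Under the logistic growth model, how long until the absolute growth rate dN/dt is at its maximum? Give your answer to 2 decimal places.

Logistic growth is fastest at N = K/2 = 1500.
A = (K − N₀)/N₀ = 7.7209. Set K/(1 + A·e^(−rt)) = K/2 → A·e^(−rt) = 1.
e^(−0.3t) = 1/7.7209 = 0.129518, so t = ln(7.7209)/0.3 = 2.0439/0.3 = 6.8131.

6.81 years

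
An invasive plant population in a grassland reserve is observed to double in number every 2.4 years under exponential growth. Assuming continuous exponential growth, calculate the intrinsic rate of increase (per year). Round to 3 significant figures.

0.289 per year

r = ln(2)/t_d = 0.6931/2.4 = 0.28881.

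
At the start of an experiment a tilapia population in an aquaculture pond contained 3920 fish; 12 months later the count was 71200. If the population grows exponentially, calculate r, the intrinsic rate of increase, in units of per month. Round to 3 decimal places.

From N(t) = N₀·e^(rt): e^(r·12) = 71200/3920 = 18.163.
r·12 = ln(18.163) = 2.8994, so r = 2.8994/12 = 0.24162.

0.242 per month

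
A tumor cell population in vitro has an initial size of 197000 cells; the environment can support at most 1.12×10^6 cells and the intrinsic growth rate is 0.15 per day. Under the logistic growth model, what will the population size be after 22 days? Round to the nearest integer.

954973 cells

A = (K − N₀)/N₀ = (1.12×10^6 − 197000)/197000 = 4.6853.
N(t) = K/(1 + A·e^(−rt)) = 1.12×10^6/(1 + 4.6853×e^(−0.15×22)).
e^(−3.3) = 0.036883; denominator = 1 + 4.6853×0.036883 = 1.1728.
N = 1.12×10^6/1.1728 = 954973.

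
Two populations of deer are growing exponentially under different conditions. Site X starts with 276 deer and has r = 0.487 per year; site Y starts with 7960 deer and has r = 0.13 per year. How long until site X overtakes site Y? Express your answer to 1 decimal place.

Set 276·e^(0.487t) = 7960·e^(0.13t).
e^((0.487 − 0.13)t) = 7960/276 → e^(0.357·t) = 28.841.
0.357·t = ln(28.841) = 3.3618, so t = 3.3618/0.357 = 9.4168.

9.4 years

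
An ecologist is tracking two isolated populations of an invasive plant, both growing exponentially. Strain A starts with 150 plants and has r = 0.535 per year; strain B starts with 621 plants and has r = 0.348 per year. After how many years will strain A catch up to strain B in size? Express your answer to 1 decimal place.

Set 150·e^(0.535t) = 621·e^(0.348t).
e^((0.535 − 0.348)t) = 621/150 → e^(0.187·t) = 4.14.
0.187·t = ln(4.14) = 1.4207, so t = 1.4207/0.187 = 7.5973.

7.6 years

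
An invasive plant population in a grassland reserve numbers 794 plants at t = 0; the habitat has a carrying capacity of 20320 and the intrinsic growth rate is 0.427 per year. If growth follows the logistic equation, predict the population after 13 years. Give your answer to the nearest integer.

A = (K − N₀)/N₀ = (20320 − 794)/794 = 24.592.
N(t) = K/(1 + A·e^(−rt)) = 20320/(1 + 24.592×e^(−0.427×13)).
e^(−5.551) = 0.0038836; denominator = 1 + 24.592×0.0038836 = 1.0955.
N = 20320/1.0955 = 18548.5.

18549 plants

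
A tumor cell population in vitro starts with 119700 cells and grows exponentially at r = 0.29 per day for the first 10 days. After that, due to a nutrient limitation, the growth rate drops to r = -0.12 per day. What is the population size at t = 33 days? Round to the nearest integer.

Phase 1: N(10) = 119700·e^(0.29×10) = 119700·e^2.9 = 2.175445×10^6.
Phase 2 runs for 33 − 10 = 23 days at r = -0.12.
N(33) = 2.175445×10^6·e^(-0.12×23) = 2.175445×10^6·e^-2.76 = 137688.

137688 cells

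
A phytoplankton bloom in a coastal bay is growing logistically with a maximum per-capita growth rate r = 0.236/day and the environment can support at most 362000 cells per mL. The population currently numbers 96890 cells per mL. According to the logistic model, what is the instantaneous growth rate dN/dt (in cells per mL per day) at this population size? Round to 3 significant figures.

dN/dt = rN(1 − N/K) = 0.236 × 96890 × (1 − 96890/362000).
1 − 96890/362000 = 0.73235; dN/dt = 0.236 × 96890 × 0.73235 = 16746.

16700 cells per mL per day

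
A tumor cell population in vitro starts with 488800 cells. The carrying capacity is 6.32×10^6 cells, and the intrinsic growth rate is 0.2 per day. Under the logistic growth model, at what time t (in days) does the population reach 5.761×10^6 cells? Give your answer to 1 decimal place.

24.1 days

A = (K − N₀)/N₀ = (6.32×10^6 − 488800)/488800 = 11.93.
Solve 6.32×10^6/(1 + 11.93·e^(−0.2t)) = 5.761×10^6: 1 + 11.93·e^(−0.2t) = 1.097, so e^(−0.2t) = 0.00813368.
−0.2·t = ln(0.00813368) = -4.8117, so t = 4.8117/0.2 = 24.059.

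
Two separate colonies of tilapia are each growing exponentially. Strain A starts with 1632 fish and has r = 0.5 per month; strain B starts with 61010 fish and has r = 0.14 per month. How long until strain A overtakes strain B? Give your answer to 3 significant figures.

10.1 months

Set 1632·e^(0.5t) = 61010·e^(0.14t).
e^((0.5 − 0.14)t) = 61010/1632 → e^(0.36·t) = 37.384.
0.36·t = ln(37.384) = 3.6212, so t = 3.6212/0.36 = 10.059.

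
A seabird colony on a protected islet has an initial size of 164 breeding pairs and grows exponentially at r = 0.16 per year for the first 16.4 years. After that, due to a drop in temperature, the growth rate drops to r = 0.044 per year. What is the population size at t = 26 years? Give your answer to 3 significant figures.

Phase 1: N(16.4) = 164·e^(0.16×16.4) = 164·e^2.624 = 2261.69.
Phase 2 runs for 26 − 16.4 = 9.6 years at r = 0.044.
N(26) = 2261.69·e^(0.044×9.6) = 2261.69·e^0.4224 = 3450.47.

3450 breeding pairs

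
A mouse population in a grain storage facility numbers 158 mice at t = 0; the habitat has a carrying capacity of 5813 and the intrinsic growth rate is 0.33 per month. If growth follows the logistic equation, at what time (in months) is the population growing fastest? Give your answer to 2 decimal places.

Logistic growth is fastest at N = K/2 = 2906.5.
A = (K − N₀)/N₀ = 35.791. Set K/(1 + A·e^(−rt)) = K/2 → A·e^(−rt) = 1.
e^(−0.33t) = 1/35.791 = 0.0279399, so t = ln(35.791)/0.33 = 3.5777/0.33 = 10.842.

10.84 months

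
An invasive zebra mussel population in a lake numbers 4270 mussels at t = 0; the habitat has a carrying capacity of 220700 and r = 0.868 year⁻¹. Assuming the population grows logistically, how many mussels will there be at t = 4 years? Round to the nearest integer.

85740 mussels

A = (K − N₀)/N₀ = (220700 − 4270)/4270 = 50.686.
N(t) = K/(1 + A·e^(−rt)) = 220700/(1 + 50.686×e^(−0.868×4)).
e^(−3.472) = 0.031055; denominator = 1 + 50.686×0.031055 = 2.5741.
N = 220700/2.5741 = 85740.3.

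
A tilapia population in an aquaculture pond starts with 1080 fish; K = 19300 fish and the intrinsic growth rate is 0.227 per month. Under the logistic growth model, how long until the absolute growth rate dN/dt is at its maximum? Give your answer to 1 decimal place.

12.4 months

Logistic growth is fastest at N = K/2 = 9650.
A = (K − N₀)/N₀ = 16.87. Set K/(1 + A·e^(−rt)) = K/2 → A·e^(−rt) = 1.
e^(−0.227t) = 1/16.87 = 0.0592755, so t = ln(16.87)/0.227 = 2.8256/0.227 = 12.447.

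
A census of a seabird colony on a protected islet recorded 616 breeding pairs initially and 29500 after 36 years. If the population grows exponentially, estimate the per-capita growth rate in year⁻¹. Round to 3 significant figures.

0.107 per year

From N(t) = N₀·e^(rt): e^(r·36) = 29500/616 = 47.89.
r·36 = ln(47.89) = 3.8689, so r = 3.8689/36 = 0.10747.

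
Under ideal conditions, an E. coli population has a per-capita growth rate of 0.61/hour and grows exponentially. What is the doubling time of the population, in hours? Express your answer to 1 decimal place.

Doubling time t_d = ln(2)/r = 0.6931/0.61 = 1.1363.

1.1 hours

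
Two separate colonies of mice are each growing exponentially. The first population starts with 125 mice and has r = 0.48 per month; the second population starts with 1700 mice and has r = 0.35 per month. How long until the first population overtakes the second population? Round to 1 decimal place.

Set 125·e^(0.48t) = 1700·e^(0.35t).
e^((0.48 − 0.35)t) = 1700/125 → e^(0.13·t) = 13.6.
0.13·t = ln(13.6) = 2.6101, so t = 2.6101/0.13 = 20.077.

20.1 months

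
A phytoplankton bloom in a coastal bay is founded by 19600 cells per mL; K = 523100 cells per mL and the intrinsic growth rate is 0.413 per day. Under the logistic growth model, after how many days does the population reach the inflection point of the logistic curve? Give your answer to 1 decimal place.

Logistic growth is fastest at N = K/2 = 261550.
A = (K − N₀)/N₀ = 25.689. Set K/(1 + A·e^(−rt)) = K/2 → A·e^(−rt) = 1.
e^(−0.413t) = 1/25.689 = 0.0389275, so t = ln(25.689)/0.413 = 3.2461/0.413 = 7.8597.

7.9 days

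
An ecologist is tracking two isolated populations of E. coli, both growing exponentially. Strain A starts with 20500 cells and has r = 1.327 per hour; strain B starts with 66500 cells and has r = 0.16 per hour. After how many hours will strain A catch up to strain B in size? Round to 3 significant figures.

1.01 hours

Set 20500·e^(1.327t) = 66500·e^(0.16t).
e^((1.327 − 0.16)t) = 66500/20500 → e^(1.167·t) = 3.2439.
1.167·t = ln(3.2439) = 1.1768, so t = 1.1768/1.167 = 1.0084.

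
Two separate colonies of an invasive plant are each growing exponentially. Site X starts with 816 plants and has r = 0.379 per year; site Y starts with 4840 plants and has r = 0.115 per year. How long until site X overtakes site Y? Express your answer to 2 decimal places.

6.74 years

Set 816·e^(0.379t) = 4840·e^(0.115t).
e^((0.379 − 0.115)t) = 4840/816 → e^(0.264·t) = 5.9314.
0.264·t = ln(5.9314) = 1.7803, so t = 1.7803/0.264 = 6.7434.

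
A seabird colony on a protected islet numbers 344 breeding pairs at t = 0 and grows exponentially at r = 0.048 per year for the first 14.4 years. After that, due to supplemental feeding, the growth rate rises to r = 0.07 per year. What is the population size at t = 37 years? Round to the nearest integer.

3340 breeding pairs

Phase 1: N(14.4) = 344·e^(0.048×14.4) = 344·e^0.6912 = 686.662.
Phase 2 runs for 37 − 14.4 = 22.6 years at r = 0.07.
N(37) = 686.662·e^(0.07×22.6) = 686.662·e^1.582 = 3340.39.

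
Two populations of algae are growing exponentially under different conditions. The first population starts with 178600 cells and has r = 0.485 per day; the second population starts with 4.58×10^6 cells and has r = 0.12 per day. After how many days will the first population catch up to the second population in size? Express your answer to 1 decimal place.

8.9 days

Set 178600·e^(0.485t) = 4.58×10^6·e^(0.12t).
e^((0.485 − 0.12)t) = 4.58×10^6/178600 → e^(0.365·t) = 25.644.
0.365·t = ln(25.644) = 3.2443, so t = 3.2443/0.365 = 8.8885.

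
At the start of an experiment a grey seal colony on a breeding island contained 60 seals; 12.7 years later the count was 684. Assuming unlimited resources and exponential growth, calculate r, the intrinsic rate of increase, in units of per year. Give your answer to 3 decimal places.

0.192 per year

From N(t) = N₀·e^(rt): e^(r·12.7) = 684/60 = 11.4.
r·12.7 = ln(11.4) = 2.4336, so r = 2.4336/12.7 = 0.19162.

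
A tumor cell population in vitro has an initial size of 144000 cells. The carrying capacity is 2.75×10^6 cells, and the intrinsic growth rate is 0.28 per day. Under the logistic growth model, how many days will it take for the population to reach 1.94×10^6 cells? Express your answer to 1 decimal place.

A = (K − N₀)/N₀ = (2.75×10^6 − 144000)/144000 = 18.097.
Solve 2.75×10^6/(1 + 18.097·e^(−0.28t)) = 1.94×10^6: 1 + 18.097·e^(−0.28t) = 1.4175, so e^(−0.28t) = 0.0230713.
−0.28·t = ln(0.0230713) = -3.7692, so t = 3.7692/0.28 = 13.461.

13.5 days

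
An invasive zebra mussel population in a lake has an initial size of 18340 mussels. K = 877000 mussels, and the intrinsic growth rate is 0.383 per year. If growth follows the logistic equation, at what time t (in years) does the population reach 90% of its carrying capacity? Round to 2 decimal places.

15.78 years

A = (K − N₀)/N₀ = (877000 − 18340)/18340 = 46.819.
Solve 877000/(1 + 46.819·e^(−0.383t)) = 789300: 1 + 46.819·e^(−0.383t) = 1.1111, so e^(−0.383t) = 0.00237321.
−0.383·t = ln(0.00237321) = -6.0435, so t = 6.0435/0.383 = 15.779.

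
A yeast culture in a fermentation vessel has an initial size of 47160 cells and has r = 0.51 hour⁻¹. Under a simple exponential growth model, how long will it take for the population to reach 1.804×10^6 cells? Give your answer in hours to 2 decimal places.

Set N₀·e^(rt) = 1.804×10^6: e^(0.51·t) = 1.804×10^6/47160 = 38.253.
0.51·t = ln(38.253) = 3.6442, so t = 3.6442/0.51 = 7.1455.

7.15 hours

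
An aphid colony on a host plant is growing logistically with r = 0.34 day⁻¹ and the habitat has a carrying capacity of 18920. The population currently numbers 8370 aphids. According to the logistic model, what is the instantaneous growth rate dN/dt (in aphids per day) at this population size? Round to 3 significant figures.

dN/dt = rN(1 − N/K) = 0.34 × 8370 × (1 − 8370/18920).
1 − 8370/18920 = 0.55761; dN/dt = 0.34 × 8370 × 0.55761 = 1586.8.

1590 aphids per day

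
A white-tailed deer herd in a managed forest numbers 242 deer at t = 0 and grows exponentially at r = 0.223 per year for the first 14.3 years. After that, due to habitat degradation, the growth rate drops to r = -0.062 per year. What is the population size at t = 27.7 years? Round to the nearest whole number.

Phase 1: N(14.3) = 242·e^(0.223×14.3) = 242·e^3.189 = 5871.34.
Phase 2 runs for 27.7 − 14.3 = 13.4 years at r = -0.062.
N(27.7) = 5871.34·e^(-0.062×13.4) = 5871.34·e^-0.8308 = 2558.15.

2558 deer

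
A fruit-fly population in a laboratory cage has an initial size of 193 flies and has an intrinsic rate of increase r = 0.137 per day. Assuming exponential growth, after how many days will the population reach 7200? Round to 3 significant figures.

Set N₀·e^(rt) = 7200: e^(0.137·t) = 7200/193 = 37.306.
0.137·t = ln(37.306) = 3.6191, so t = 3.6191/0.137 = 26.417.

26.4 days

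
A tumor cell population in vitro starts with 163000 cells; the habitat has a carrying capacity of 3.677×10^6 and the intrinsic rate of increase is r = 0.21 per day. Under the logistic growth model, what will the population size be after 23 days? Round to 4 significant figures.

A = (K − N₀)/N₀ = (3.677×10^6 − 163000)/163000 = 21.558.
N(t) = K/(1 + A·e^(−rt)) = 3.677×10^6/(1 + 21.558×e^(−0.21×23)).
e^(−4.83) = 0.0079865; denominator = 1 + 21.558×0.0079865 = 1.1722.
N = 3.677×10^6/1.1722 = 3.136902×10^6.

3137000 cells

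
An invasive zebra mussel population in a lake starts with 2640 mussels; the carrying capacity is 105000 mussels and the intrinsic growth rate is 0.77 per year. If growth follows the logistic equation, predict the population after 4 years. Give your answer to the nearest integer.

37743 mussels

A = (K − N₀)/N₀ = (105000 − 2640)/2640 = 38.773.
N(t) = K/(1 + A·e^(−rt)) = 105000/(1 + 38.773×e^(−0.77×4)).
e^(−3.08) = 0.045959; denominator = 1 + 38.773×0.045959 = 2.782.
N = 105000/2.782 = 37743.1.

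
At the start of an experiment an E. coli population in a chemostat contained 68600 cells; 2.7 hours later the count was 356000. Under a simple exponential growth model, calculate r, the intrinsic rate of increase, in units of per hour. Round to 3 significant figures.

0.610 per hour

From N(t) = N₀·e^(rt): e^(r·2.7) = 356000/68600 = 5.1895.
r·2.7 = ln(5.1895) = 1.6466, so r = 1.6466/2.7 = 0.60987.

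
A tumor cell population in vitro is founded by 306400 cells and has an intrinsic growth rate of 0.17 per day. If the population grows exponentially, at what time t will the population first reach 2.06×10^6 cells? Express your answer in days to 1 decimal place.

Set N₀·e^(rt) = 2.06×10^6: e^(0.17·t) = 2.06×10^6/306400 = 6.7232.
0.17·t = ln(6.7232) = 1.9056, so t = 1.9056/0.17 = 11.209.

11.2 days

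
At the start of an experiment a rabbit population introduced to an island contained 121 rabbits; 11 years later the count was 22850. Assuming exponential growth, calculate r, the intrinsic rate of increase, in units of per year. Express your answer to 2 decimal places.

From N(t) = N₀·e^(rt): e^(r·11) = 22850/121 = 188.84.
r·11 = ln(188.84) = 5.2409, so r = 5.2409/11 = 0.47645.

0.48 per year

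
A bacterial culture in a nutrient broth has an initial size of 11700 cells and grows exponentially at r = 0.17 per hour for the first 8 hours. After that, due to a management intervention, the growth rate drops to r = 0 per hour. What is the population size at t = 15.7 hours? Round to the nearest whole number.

45585 cells

Phase 1: N(8) = 11700·e^(0.17×8) = 11700·e^1.36 = 45585.5.
Phase 2 runs for 15.7 − 8 = 7.7 hours at r = 0.
N(15.7) = 45585.5·e^(0×7.7) = 45585.5·e^-0 = 45585.5.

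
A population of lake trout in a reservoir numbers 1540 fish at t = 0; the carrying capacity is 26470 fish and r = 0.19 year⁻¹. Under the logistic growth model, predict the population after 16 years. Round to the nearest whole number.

14918 fish

A = (K − N₀)/N₀ = (26470 − 1540)/1540 = 16.188.
N(t) = K/(1 + A·e^(−rt)) = 26470/(1 + 16.188×e^(−0.19×16)).
e^(−3.04) = 0.047835; denominator = 1 + 16.188×0.047835 = 1.7744.
N = 26470/1.7744 = 14918.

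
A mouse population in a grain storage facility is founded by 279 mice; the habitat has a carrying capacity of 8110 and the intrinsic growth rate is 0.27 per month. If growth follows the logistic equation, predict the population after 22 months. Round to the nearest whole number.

7552 mice

A = (K − N₀)/N₀ = (8110 − 279)/279 = 28.068.
N(t) = K/(1 + A·e^(−rt)) = 8110/(1 + 28.068×e^(−0.27×22)).
e^(−5.94) = 0.002632; denominator = 1 + 28.068×0.002632 = 1.0739.
N = 8110/1.0739 = 7552.08.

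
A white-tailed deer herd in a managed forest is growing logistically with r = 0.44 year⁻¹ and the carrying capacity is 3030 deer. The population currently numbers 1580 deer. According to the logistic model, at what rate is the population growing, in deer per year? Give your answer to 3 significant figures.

333 deer per year

dN/dt = rN(1 − N/K) = 0.44 × 1580 × (1 − 1580/3030).
1 − 1580/3030 = 0.47855; dN/dt = 0.44 × 1580 × 0.47855 = 332.69.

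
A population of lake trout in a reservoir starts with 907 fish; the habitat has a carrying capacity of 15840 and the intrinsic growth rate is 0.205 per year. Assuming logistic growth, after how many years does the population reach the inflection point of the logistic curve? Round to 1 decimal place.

Logistic growth is fastest at N = K/2 = 7920.
A = (K − N₀)/N₀ = 16.464. Set K/(1 + A·e^(−rt)) = K/2 → A·e^(−rt) = 1.
e^(−0.205t) = 1/16.464 = 0.060738, so t = ln(16.464)/0.205 = 2.8012/0.205 = 13.664.

13.7 years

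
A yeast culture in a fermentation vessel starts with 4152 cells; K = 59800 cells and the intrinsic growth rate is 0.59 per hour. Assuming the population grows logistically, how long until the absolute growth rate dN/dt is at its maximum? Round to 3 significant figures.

Logistic growth is fastest at N = K/2 = 29900.
A = (K − N₀)/N₀ = 13.403. Set K/(1 + A·e^(−rt)) = K/2 → A·e^(−rt) = 1.
e^(−0.59t) = 1/13.403 = 0.0746118, so t = ln(13.403)/0.59 = 2.5955/0.59 = 4.3991.

4.40 hours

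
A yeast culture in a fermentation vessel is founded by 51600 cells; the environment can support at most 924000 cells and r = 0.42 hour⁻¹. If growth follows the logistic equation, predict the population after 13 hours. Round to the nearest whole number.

A = (K − N₀)/N₀ = (924000 − 51600)/51600 = 16.907.
N(t) = K/(1 + A·e^(−rt)) = 924000/(1 + 16.907×e^(−0.42×13)).
e^(−5.46) = 0.0042536; denominator = 1 + 16.907×0.0042536 = 1.0719.
N = 924000/1.0719 = 862009.

862009 cells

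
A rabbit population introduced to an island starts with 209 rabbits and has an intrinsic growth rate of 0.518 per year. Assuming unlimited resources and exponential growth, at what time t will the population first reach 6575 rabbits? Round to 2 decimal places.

Set N₀·e^(rt) = 6575: e^(0.518·t) = 6575/209 = 31.459.
0.518·t = ln(31.459) = 3.4487, so t = 3.4487/0.518 = 6.6577.

6.66 years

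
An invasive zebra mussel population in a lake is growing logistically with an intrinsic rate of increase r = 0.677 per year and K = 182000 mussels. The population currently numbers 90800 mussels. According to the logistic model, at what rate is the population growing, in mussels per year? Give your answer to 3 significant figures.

dN/dt = rN(1 − N/K) = 0.677 × 90800 × (1 − 90800/182000).
1 − 90800/182000 = 0.5011; dN/dt = 0.677 × 90800 × 0.5011 = 30803.

30800 mussels per year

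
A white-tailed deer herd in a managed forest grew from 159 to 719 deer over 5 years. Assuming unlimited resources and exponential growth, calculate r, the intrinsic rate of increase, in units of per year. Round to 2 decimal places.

From N(t) = N₀·e^(rt): e^(r·5) = 719/159 = 4.522.
r·5 = ln(4.522) = 1.509, so r = 1.509/5 = 0.30179.

0.30 per year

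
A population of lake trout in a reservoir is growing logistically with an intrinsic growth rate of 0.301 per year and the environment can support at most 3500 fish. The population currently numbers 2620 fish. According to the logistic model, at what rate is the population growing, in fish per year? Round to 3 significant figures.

dN/dt = rN(1 − N/K) = 0.301 × 2620 × (1 − 2620/3500).
1 − 2620/3500 = 0.25143; dN/dt = 0.301 × 2620 × 0.25143 = 198.28.

198 fish per year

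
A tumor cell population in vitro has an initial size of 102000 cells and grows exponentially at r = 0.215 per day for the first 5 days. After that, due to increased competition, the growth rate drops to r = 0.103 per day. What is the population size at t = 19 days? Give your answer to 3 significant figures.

1260000 cells

Phase 1: N(5) = 102000·e^(0.215×5) = 102000·e^1.075 = 298859.
Phase 2 runs for 19 − 5 = 14 days at r = 0.103.
N(19) = 298859·e^(0.103×14) = 298859·e^1.442 = 1.263919×10^6.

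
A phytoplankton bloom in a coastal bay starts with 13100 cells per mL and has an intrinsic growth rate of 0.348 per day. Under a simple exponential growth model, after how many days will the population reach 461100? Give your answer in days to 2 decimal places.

10.23 days

Set N₀·e^(rt) = 461100: e^(0.348·t) = 461100/13100 = 35.198.
0.348·t = ln(35.198) = 3.561, so t = 3.561/0.348 = 10.233.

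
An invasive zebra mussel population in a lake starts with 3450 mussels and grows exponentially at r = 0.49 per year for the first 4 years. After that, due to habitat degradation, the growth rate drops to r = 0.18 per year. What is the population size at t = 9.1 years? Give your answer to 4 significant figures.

Phase 1: N(4) = 3450·e^(0.49×4) = 3450·e^1.96 = 24492.7.
Phase 2 runs for 9.1 − 4 = 5.1 years at r = 0.18.
N(9.1) = 24492.7·e^(0.18×5.1) = 24492.7·e^0.918 = 61336.4.

61340 mussels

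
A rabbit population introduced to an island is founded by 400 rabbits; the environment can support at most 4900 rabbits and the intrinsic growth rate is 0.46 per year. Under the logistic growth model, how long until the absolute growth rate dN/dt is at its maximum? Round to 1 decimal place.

Logistic growth is fastest at N = K/2 = 2450.
A = (K − N₀)/N₀ = 11.25. Set K/(1 + A·e^(−rt)) = K/2 → A·e^(−rt) = 1.
e^(−0.46t) = 1/11.25 = 0.0888889, so t = ln(11.25)/0.46 = 2.4204/0.46 = 5.2617.

5.3 years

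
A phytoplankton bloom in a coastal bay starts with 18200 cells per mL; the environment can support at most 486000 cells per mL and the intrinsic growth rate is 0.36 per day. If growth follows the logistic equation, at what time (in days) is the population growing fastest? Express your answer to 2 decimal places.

9.02 days

Logistic growth is fastest at N = K/2 = 243000.
A = (K − N₀)/N₀ = 25.703. Set K/(1 + A·e^(−rt)) = K/2 → A·e^(−rt) = 1.
e^(−0.36t) = 1/25.703 = 0.0389055, so t = ln(25.703)/0.36 = 3.2466/0.36 = 9.0184.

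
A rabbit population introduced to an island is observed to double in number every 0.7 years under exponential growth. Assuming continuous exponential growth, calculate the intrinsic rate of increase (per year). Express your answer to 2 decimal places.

r = ln(2)/t_d = 0.6931/0.7 = 0.99021.

0.99 per year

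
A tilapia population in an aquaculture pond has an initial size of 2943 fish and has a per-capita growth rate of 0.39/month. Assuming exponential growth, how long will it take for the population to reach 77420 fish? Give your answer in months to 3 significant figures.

Set N₀·e^(rt) = 77420: e^(0.39·t) = 77420/2943 = 26.306.
0.39·t = ln(26.306) = 3.2698, so t = 3.2698/0.39 = 8.3841.

8.38 months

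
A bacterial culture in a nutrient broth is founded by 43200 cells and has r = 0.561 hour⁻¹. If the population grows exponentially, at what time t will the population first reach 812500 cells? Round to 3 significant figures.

5.23 hours

Set N₀·e^(rt) = 812500: e^(0.561·t) = 812500/43200 = 18.808.
0.561·t = ln(18.808) = 2.9343, so t = 2.9343/0.561 = 5.2304.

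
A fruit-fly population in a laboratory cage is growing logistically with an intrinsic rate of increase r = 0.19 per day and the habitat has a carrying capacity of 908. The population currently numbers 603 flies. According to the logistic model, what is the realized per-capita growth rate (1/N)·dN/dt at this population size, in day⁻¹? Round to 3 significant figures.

(1/N)·dN/dt = r(1 − N/K) = 0.19 × (1 − 603/908).
= 0.19 × 0.3359 = 0.063822.

0.0638 per day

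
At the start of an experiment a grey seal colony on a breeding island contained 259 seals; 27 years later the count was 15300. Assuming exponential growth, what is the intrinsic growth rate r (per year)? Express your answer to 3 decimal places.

0.151 per year

From N(t) = N₀·e^(rt): e^(r·27) = 15300/259 = 59.073.
r·27 = ln(59.073) = 4.0788, so r = 4.0788/27 = 0.15107.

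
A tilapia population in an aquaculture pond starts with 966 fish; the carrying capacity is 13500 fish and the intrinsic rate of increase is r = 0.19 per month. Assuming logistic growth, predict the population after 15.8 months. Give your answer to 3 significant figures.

A = (K − N₀)/N₀ = (13500 − 966)/966 = 12.975.
N(t) = K/(1 + A·e^(−rt)) = 13500/(1 + 12.975×e^(−0.19×15.8)).
e^(−3.002) = 0.049688; denominator = 1 + 12.975×0.049688 = 1.6447.
N = 13500/1.6447 = 8208.16.

8210 fish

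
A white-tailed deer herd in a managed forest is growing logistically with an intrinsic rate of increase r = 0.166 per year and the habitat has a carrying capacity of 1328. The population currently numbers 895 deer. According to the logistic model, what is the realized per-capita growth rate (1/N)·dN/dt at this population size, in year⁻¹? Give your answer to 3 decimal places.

0.054 per year

(1/N)·dN/dt = r(1 − N/K) = 0.166 × (1 − 895/1328).
= 0.166 × 0.32605 = 0.054125.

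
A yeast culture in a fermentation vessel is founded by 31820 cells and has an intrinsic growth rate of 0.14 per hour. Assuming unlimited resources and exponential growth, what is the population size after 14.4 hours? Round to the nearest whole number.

N(t) = N₀·e^(rt) = 31820 × e^(0.14×14.4) = 31820 × e^2.016.
e^2.016 ≈ 7.5082, so N ≈ 31820 × 7.5082 = 238912.

238912 cells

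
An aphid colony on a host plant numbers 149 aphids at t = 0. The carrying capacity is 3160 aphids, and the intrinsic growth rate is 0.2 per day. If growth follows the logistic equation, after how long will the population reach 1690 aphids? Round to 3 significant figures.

A = (K − N₀)/N₀ = (3160 − 149)/149 = 20.208.
Solve 3160/(1 + 20.208·e^(−0.2t)) = 1690: 1 + 20.208·e^(−0.2t) = 1.8698, so e^(−0.2t) = 0.0430434.
−0.2·t = ln(0.0430434) = -3.1455, so t = 3.1455/0.2 = 15.728.

15.7 days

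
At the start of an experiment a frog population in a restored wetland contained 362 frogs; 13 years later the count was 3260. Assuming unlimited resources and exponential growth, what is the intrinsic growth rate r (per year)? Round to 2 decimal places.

From N(t) = N₀·e^(rt): e^(r·13) = 3260/362 = 9.0055.
r·13 = ln(9.0055) = 2.1978, so r = 2.1978/13 = 0.16906.

0.17 per year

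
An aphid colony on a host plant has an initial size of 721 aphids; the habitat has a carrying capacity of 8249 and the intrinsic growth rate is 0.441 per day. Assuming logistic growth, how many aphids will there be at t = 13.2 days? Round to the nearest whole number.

A = (K − N₀)/N₀ = (8249 − 721)/721 = 10.441.
N(t) = K/(1 + A·e^(−rt)) = 8249/(1 + 10.441×e^(−0.441×13.2)).
e^(−5.821) = 0.002964; denominator = 1 + 10.441×0.002964 = 1.0309.
N = 8249/1.0309 = 8001.38.

8001 aphids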